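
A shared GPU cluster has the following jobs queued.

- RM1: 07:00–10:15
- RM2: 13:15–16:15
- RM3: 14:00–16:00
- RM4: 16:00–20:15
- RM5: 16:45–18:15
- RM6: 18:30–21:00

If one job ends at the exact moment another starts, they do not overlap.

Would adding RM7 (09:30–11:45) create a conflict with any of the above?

RM1: starts 07:00 before RM7 ends 11:45, and ends 10:15 after RM7 starts 09:30 → overlap.
RM2: starts 13:15 at or after RM7 ends 11:45 → clear.
RM3: starts 14:00 at or after RM7 ends 11:45 → clear.
RM4: starts 16:00 at or after RM7 ends 11:45 → clear.
RM5: starts 16:45 at or after RM7 ends 11:45 → clear.
RM6: starts 18:30 at or after RM7 ends 11:45 → clear.
RM7 overlaps RM1.

Yes — it overlaps RM1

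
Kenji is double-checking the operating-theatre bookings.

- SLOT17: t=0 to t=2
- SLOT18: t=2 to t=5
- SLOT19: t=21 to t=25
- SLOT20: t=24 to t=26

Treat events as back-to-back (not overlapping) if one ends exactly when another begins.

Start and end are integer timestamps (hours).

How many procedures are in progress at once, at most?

Walk through starts and ends in time order (an end at T is processed before a start at T):
t=0 start SLOT17 → 1
t=2 end SLOT17 → 0
t=2 start SLOT18 → 1
t=5 end SLOT18 → 0
t=21 start SLOT19 → 1
t=24 start SLOT20 → 2
t=25 end SLOT19 → 1
t=26 end SLOT20 → 0
Peak is 2, at t=24 (SLOT19, SLOT20).

2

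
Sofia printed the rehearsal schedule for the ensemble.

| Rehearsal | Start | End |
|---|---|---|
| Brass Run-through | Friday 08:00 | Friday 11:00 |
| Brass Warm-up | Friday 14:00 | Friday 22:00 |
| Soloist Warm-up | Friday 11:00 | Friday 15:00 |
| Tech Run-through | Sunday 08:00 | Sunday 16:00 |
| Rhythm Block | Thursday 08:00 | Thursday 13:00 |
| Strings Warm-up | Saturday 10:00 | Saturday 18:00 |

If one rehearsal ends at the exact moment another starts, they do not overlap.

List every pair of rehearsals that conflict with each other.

Brass Warm-up & Soloist Warm-up

Check each pair: they overlap iff neither finishes before the other starts.
Sorted by start: Rhythm Block, Brass Run-through, Soloist Warm-up, Brass Warm-up, Strings Warm-up, Tech Run-through.
Brass Run-through starts after Rhythm Block ends, so nothing later overlaps Rhythm Block either.
Soloist Warm-up starts exactly when Brass Run-through ends (back-to-back, no overlap), so nothing later overlaps Brass Run-through either.
Brass Warm-up starts before Soloist Warm-up ends → Soloist Warm-up and Brass Warm-up overlap.
Strings Warm-up starts after Soloist Warm-up ends, so nothing later overlaps Soloist Warm-up either.
Strings Warm-up starts after Brass Warm-up ends, so nothing later overlaps Brass Warm-up either.
Tech Run-through starts after Strings Warm-up ends.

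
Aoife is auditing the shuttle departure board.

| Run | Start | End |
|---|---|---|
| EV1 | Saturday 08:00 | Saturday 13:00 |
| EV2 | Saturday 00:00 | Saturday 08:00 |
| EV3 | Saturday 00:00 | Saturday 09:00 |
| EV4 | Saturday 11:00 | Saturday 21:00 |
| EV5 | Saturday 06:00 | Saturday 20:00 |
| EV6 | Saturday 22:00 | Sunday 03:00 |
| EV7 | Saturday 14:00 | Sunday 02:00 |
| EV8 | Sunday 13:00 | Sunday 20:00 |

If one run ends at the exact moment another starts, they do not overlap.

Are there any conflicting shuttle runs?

Two intervals overlap when each starts before the other ends.
Sorted by start: EV2, EV3, EV5, EV1, EV4, EV7, EV6, EV8.
EV3 starts before EV2 ends → EV2 and EV3 overlap.
That's a conflict, so the schedule is not conflict-free.

Yes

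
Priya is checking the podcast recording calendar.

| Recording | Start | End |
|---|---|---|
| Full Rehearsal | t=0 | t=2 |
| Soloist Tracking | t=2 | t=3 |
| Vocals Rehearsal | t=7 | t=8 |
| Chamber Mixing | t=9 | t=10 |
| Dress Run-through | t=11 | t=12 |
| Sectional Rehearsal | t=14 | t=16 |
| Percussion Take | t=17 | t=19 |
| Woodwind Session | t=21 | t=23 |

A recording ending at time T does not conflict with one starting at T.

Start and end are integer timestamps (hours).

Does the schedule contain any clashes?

No

Two intervals overlap when each starts before the other ends.
Sorted by start: Full Rehearsal, Soloist Tracking, Vocals Rehearsal, Chamber Mixing, Dress Run-through, Sectional Rehearsal, Percussion Take, Woodwind Session.
Soloist Tracking starts exactly when Full Rehearsal ends (back-to-back, no overlap), so Full Rehearsal has no further overlaps.
Vocals Rehearsal starts after Soloist Tracking ends, so Soloist Tracking has no further overlaps.
Chamber Mixing starts after Vocals Rehearsal ends, so Vocals Rehearsal has no further overlaps.
Dress Run-through starts after Chamber Mixing ends, so Chamber Mixing has no further overlaps.
Sectional Rehearsal starts after Dress Run-through ends, so Dress Run-through has no further overlaps.
Percussion Take starts after Sectional Rehearsal ends, so Sectional Rehearsal has no further overlaps.
Woodwind Session starts after Percussion Take ends.
Every pair is clear; the schedule has no overlaps.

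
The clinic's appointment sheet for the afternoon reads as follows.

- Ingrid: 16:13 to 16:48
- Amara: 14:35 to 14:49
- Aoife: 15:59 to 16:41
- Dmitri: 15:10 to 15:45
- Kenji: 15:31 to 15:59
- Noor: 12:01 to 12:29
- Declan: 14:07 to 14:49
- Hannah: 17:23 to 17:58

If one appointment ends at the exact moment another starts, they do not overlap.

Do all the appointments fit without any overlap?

Sorted by start: Noor, Declan, Amara, Dmitri, Kenji, Aoife, Ingrid, Hannah.
Declan starts after Noor ends, so nothing later overlaps Noor either.
Amara starts before Declan ends → Declan and Amara overlap.
That's a conflict, so the schedule is not conflict-free.

No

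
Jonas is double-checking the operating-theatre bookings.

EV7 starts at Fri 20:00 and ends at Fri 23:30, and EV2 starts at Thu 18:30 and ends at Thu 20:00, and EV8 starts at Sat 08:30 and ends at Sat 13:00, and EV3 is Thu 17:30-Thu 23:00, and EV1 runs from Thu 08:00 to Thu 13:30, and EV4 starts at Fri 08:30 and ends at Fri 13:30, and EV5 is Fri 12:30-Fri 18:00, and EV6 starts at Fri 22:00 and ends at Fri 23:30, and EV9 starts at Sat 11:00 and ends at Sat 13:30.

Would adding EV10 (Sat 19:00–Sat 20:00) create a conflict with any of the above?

No — it doesn't clash with anything

EV1: ends Thu 13:30 at or before EV10 starts Sat 19:00 → clear.
EV3: ends Thu 23:00 at or before EV10 starts Sat 19:00 → clear.
EV2: ends Thu 20:00 at or before EV10 starts Sat 19:00 → clear.
EV4: ends Fri 13:30 at or before EV10 starts Sat 19:00 → clear.
EV5: ends Fri 18:00 at or before EV10 starts Sat 19:00 → clear.
EV7: ends Fri 23:30 at or before EV10 starts Sat 19:00 → clear.
EV6: ends Fri 23:30 at or before EV10 starts Sat 19:00 → clear.
EV8: ends Sat 13:00 at or before EV10 starts Sat 19:00 → clear.
EV9: ends Sat 13:30 at or before EV10 starts Sat 19:00 → clear.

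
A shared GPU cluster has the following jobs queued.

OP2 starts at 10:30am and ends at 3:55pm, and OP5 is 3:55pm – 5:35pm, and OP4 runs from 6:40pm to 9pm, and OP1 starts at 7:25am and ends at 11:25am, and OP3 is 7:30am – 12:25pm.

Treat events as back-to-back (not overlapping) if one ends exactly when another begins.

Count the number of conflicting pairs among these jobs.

3

Sorted by start: OP1, OP3, OP2, OP5, OP4.
OP3 starts before OP1 ends → OP1 and OP3 overlap.
OP2 starts before OP1 ends → OP1 and OP2 overlap.
OP5 starts after OP1 ends, so OP1 has no further overlaps.
OP2 starts before OP3 ends → OP3 and OP2 overlap.
OP5 starts after OP3 ends, so OP3 has no further overlaps.
OP5 starts exactly when OP2 ends (back-to-back, no overlap), so OP2 has no further overlaps.
OP4 starts after OP5 ends.
Overlapping pairs: OP1 & OP2, OP1 & OP3, OP2 & OP3 — 3 in total.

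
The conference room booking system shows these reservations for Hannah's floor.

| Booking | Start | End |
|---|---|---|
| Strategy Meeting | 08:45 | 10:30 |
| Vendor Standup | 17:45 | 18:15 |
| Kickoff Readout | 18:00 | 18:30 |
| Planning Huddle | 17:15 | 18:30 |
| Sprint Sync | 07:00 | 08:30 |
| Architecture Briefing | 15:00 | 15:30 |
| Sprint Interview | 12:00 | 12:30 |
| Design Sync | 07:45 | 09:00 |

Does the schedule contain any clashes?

Yes

Sorted by start: Sprint Sync, Design Sync, Strategy Meeting, Sprint Interview, Architecture Briefing, Planning Huddle, Vendor Standup, Kickoff Readout.
Design Sync starts before Sprint Sync ends → Sprint Sync and Design Sync overlap.
That's a conflict, so the schedule is not conflict-free.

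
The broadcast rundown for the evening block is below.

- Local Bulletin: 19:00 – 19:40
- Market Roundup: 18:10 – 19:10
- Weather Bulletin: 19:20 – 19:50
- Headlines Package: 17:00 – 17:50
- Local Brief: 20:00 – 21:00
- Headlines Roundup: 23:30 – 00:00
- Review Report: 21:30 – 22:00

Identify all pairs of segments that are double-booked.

Local Bulletin & Market Roundup, Local Bulletin & Weather Bulletin

Check each pair: they overlap iff neither finishes before the other starts.
Sorted by start: Headlines Package, Market Roundup, Local Bulletin, Weather Bulletin, Local Brief, Review Report, Headlines Roundup.
Market Roundup starts after Headlines Package ends, so Headlines Package has no further overlaps.
Local Bulletin starts before Market Roundup ends → Market Roundup and Local Bulletin overlap.
Weather Bulletin starts after Market Roundup ends, so Market Roundup has no further overlaps.
Weather Bulletin starts before Local Bulletin ends → Local Bulletin and Weather Bulletin overlap.
Local Brief starts after Local Bulletin ends, so Local Bulletin has no further overlaps.
Local Brief starts after Weather Bulletin ends, so Weather Bulletin has no further overlaps.
Review Report starts after Local Brief ends, so Local Brief has no further overlaps.
Headlines Roundup starts after Review Report ends.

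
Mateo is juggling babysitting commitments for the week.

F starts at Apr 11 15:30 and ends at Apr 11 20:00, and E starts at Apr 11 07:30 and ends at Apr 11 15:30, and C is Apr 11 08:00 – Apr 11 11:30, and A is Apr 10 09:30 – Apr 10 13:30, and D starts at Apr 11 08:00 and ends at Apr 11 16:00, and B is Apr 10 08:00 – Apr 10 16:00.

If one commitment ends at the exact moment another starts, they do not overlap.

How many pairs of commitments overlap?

5

Two intervals overlap when each starts before the other ends.
Sorted by start: B, A, E, C, D, F.
A starts before B ends → B and A overlap.
E starts after B ends, so nothing later overlaps B either.
E starts after A ends, so nothing later overlaps A either.
C starts before E ends → E and C overlap.
D starts before E ends → E and D overlap.
F starts exactly when E ends (back-to-back, no overlap).
D starts before C ends → C and D overlap.
F starts after C ends.
F starts before D ends → D and F overlap.
Overlapping pairs: A & B, C & D, C & E, D & E, D & F — 5 in total.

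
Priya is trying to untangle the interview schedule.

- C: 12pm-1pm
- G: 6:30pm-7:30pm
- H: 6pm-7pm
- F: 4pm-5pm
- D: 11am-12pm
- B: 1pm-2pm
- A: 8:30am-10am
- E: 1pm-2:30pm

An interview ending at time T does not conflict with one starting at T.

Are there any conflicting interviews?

Sorted by start: A, D, C, B, E, F, H, G.
D starts after A ends; A is clear from here.
C starts exactly when D ends (back-to-back, no overlap); D is clear from here.
B starts exactly when C ends (back-to-back, no overlap); C is clear from here.
E starts before B ends → B and E overlap.
That's a conflict, so the schedule is not conflict-free.

Yes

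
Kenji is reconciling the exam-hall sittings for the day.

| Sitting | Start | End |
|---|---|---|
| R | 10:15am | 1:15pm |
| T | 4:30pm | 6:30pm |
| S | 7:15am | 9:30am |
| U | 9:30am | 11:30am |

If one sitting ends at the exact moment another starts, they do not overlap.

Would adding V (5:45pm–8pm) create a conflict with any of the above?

Yes — it overlaps T

S: ends 9:30am at or before V starts 5:45pm → clear.
U: ends 11:30am at or before V starts 5:45pm → clear.
R: ends 1:15pm at or before V starts 5:45pm → clear.
T: starts 4:30pm before V ends 8pm, and ends 6:30pm after V starts 5:45pm → overlap.
V overlaps T.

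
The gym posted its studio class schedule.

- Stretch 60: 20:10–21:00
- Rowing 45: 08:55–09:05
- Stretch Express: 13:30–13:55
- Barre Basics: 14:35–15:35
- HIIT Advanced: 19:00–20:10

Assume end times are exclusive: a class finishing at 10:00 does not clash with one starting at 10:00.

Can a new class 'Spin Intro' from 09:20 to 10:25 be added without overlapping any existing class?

Yes — the slot is free

Rowing 45: ends 09:05 at or before Spin Intro starts 09:20 → clear.
Stretch Express: starts 13:30 at or after Spin Intro ends 10:25 → clear.
Barre Basics: starts 14:35 at or after Spin Intro ends 10:25 → clear.
HIIT Advanced: starts 19:00 at or after Spin Intro ends 10:25 → clear.
Stretch 60: starts 20:10 at or after Spin Intro ends 10:25 → clear.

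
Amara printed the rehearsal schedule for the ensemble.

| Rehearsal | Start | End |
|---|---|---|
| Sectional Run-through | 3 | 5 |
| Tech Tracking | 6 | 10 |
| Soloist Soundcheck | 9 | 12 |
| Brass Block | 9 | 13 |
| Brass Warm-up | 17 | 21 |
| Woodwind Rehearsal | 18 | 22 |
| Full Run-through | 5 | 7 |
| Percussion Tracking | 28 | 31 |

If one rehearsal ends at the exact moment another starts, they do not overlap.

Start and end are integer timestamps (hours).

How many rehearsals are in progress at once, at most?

Sort all start/end points and keep a running count:
3 start Sectional Run-through → 1
5 end Sectional Run-through → 0
5 start Full Run-through → 1
6 start Tech Tracking → 2
7 end Full Run-through → 1
9 start Brass Block → 2
9 start Soloist Soundcheck → 3
10 end Tech Tracking → 2
12 end Soloist Soundcheck → 1
13 end Brass Block → 0
17 start Brass Warm-up → 1
18 start Woodwind Rehearsal → 2
21 end Brass Warm-up → 1
22 end Woodwind Rehearsal → 0
28 start Percussion Tracking → 1
31 end Percussion Tracking → 0
Peak is 3, at 9 (Brass Block, Soloist Soundcheck, Tech Tracking).

3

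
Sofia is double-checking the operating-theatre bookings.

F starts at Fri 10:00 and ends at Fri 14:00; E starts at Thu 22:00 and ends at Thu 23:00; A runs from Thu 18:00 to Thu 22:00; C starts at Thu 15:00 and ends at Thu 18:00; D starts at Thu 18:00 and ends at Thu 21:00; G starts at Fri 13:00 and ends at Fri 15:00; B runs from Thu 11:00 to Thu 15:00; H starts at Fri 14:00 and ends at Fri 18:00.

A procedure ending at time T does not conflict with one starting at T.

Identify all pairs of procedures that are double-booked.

A & D, F & G, G & H

Sorted by start: B, C, A, D, E, F, G, H.
C starts exactly when B ends (back-to-back, no overlap) — done with B.
A starts exactly when C ends (back-to-back, no overlap) — done with C.
D starts before A ends → A and D overlap.
E starts exactly when A ends (back-to-back, no overlap) — done with A.
E starts after D ends — done with D.
F starts after E ends — done with E.
G starts before F ends → F and G overlap.
H starts exactly when F ends (back-to-back, no overlap).
H starts before G ends → G and H overlap.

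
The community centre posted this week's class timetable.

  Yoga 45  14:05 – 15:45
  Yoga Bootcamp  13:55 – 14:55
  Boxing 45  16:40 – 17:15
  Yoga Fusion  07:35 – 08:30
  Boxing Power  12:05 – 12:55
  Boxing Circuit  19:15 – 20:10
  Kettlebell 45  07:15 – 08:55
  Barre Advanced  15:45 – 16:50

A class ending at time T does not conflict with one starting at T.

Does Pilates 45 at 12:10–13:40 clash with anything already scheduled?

Yes — it overlaps Boxing Power

Kettlebell 45: ends 08:55 at or before Pilates 45 starts 12:10 → clear.
Yoga Fusion: ends 08:30 at or before Pilates 45 starts 12:10 → clear.
Boxing Power: starts 12:05 before Pilates 45 ends 13:40, and ends 12:55 after Pilates 45 starts 12:10 → overlap.
Yoga Bootcamp: starts 13:55 at or after Pilates 45 ends 13:40 → clear.
Yoga 45: starts 14:05 at or after Pilates 45 ends 13:40 → clear.
Barre Advanced: starts 15:45 at or after Pilates 45 ends 13:40 → clear.
Boxing 45: starts 16:40 at or after Pilates 45 ends 13:40 → clear.
Boxing Circuit: starts 19:15 at or after Pilates 45 ends 13:40 → clear.
Pilates 45 overlaps Boxing Power.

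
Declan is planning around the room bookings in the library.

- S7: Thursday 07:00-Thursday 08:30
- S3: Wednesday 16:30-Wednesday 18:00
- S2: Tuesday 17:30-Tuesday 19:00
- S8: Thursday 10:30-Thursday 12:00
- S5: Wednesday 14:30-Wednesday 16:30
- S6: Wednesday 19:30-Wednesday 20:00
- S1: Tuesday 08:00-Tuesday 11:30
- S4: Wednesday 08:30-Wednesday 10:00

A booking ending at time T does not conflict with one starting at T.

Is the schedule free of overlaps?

Sorted by start: S1, S2, S4, S5, S3, S6, S7, S8.
S2 starts after S1 ends — done with S1.
S4 starts after S2 ends — done with S2.
S5 starts after S4 ends — done with S4.
S3 starts exactly when S5 ends (back-to-back, no overlap) — done with S5.
S6 starts after S3 ends — done with S3.
S7 starts after S6 ends — done with S6.
S8 starts after S7 ends.
Every pair is clear; the schedule has no overlaps.

Yes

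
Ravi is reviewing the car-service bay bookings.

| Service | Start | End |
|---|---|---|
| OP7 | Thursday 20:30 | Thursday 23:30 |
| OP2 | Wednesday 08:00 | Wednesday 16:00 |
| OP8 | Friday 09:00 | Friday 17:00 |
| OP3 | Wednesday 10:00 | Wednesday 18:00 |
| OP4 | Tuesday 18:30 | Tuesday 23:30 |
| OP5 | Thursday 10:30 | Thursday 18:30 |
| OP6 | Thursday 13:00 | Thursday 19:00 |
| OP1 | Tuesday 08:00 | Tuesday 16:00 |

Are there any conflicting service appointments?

Yes

Sorted by start: OP1, OP4, OP2, OP3, OP5, OP6, OP7, OP8.
OP4 starts after OP1 ends; OP1 is clear from here.
OP2 starts after OP4 ends; OP4 is clear from here.
OP3 starts before OP2 ends → OP2 and OP3 overlap.
That's a conflict, so the schedule is not conflict-free.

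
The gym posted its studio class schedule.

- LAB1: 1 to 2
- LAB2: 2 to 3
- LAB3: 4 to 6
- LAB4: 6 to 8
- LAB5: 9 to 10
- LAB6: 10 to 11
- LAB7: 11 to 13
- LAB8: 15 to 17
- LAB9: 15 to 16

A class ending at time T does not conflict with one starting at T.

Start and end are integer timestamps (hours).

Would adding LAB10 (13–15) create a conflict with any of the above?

LAB1: ends 2 at or before LAB10 starts 13 → clear.
LAB2: ends 3 at or before LAB10 starts 13 → clear.
LAB3: ends 6 at or before LAB10 starts 13 → clear.
LAB4: ends 8 at or before LAB10 starts 13 → clear.
LAB5: ends 10 at or before LAB10 starts 13 → clear.
LAB6: ends 11 at or before LAB10 starts 13 → clear.
LAB7: ends 13 at or before LAB10 starts 13 → clear.
LAB8: starts 15 at or after LAB10 ends 15 → clear.
LAB9: starts 15 at or after LAB10 ends 15 → clear.

No — it doesn't clash with anything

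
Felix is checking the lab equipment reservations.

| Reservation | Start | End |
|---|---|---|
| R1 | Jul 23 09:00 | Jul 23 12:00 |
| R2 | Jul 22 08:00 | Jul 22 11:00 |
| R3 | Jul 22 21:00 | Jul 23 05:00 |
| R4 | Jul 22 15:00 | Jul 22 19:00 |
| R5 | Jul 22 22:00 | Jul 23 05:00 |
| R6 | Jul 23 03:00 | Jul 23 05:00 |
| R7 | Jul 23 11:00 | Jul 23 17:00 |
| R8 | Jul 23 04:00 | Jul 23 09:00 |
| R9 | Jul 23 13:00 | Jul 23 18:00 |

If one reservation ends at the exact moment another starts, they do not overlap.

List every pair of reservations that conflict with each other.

R1 & R7, R3 & R5, R3 & R6, R3 & R8, R5 & R6, R5 & R8, R6 & R8, R7 & R9

Sorted by start: R2, R4, R3, R5, R6, R8, R1, R7, R9.
R4 starts after R2 ends — done with R2.
R3 starts after R4 ends — done with R4.
R5 starts before R3 ends → R3 and R5 overlap.
R6 starts before R3 ends → R3 and R6 overlap.
R8 starts before R3 ends → R3 and R8 overlap.
R1 starts after R3 ends — done with R3.
R6 starts before R5 ends → R5 and R6 overlap.
R8 starts before R5 ends → R5 and R8 overlap.
R1 starts after R5 ends — done with R5.
R8 starts before R6 ends → R6 and R8 overlap.
R1 starts after R6 ends — done with R6.
R1 starts exactly when R8 ends (back-to-back, no overlap) — done with R8.
R7 starts before R1 ends → R1 and R7 overlap.
R9 starts after R1 ends.
R9 starts before R7 ends → R7 and R9 overlap.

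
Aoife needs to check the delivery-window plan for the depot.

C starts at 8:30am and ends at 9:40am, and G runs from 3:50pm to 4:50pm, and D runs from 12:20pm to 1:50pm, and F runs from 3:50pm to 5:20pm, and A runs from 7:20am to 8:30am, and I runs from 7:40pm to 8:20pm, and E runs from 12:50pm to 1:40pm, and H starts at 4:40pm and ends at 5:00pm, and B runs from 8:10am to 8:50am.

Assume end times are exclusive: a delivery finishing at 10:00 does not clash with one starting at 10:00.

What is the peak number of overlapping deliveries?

Sweep the timeline, counting +1 at each start and −1 at each end (ends before starts at a tie):
7:20am start A → 1
8:10am start B → 2
8:30am end A → 1
8:30am start C → 2
8:50am end B → 1
9:40am end C → 0
12:20pm start D → 1
12:50pm start E → 2
1:40pm end E → 1
1:50pm end D → 0
3:50pm start F → 1
3:50pm start G → 2
4:40pm start H → 3
4:50pm end G → 2
5:00pm end H → 1
5:20pm end F → 0
7:40pm start I → 1
8:20pm end I → 0
Peak is 3, at 4:40pm (F, G, H).

3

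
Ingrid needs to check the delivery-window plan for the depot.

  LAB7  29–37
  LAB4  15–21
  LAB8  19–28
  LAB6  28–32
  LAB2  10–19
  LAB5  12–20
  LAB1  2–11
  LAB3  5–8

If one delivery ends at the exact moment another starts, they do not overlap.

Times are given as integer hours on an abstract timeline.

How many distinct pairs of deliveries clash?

8

Check each pair: they overlap iff neither finishes before the other starts.
Sorted by start: LAB1, LAB3, LAB2, LAB5, LAB4, LAB8, LAB6, LAB7.
LAB3 starts before LAB1 ends → LAB1 and LAB3 overlap.
LAB2 starts before LAB1 ends → LAB1 and LAB2 overlap.
LAB5 starts after LAB1 ends — done with LAB1.
LAB2 starts after LAB3 ends — done with LAB3.
LAB5 starts before LAB2 ends → LAB2 and LAB5 overlap.
LAB4 starts before LAB2 ends → LAB2 and LAB4 overlap.
LAB8 starts exactly when LAB2 ends (back-to-back, no overlap) — done with LAB2.
LAB4 starts before LAB5 ends → LAB5 and LAB4 overlap.
LAB8 starts before LAB5 ends → LAB5 and LAB8 overlap.
LAB6 starts after LAB5 ends — done with LAB5.
LAB8 starts before LAB4 ends → LAB4 and LAB8 overlap.
LAB6 starts after LAB4 ends — done with LAB4.
LAB6 starts exactly when LAB8 ends (back-to-back, no overlap) — done with LAB8.
LAB7 starts before LAB6 ends → LAB6 and LAB7 overlap.
Overlapping pairs: LAB1 & LAB2, LAB1 & LAB3, LAB2 & LAB4, LAB2 & LAB5, LAB4 & LAB5, LAB4 & LAB8, LAB5 & LAB8, LAB6 & LAB7 — 8 in total.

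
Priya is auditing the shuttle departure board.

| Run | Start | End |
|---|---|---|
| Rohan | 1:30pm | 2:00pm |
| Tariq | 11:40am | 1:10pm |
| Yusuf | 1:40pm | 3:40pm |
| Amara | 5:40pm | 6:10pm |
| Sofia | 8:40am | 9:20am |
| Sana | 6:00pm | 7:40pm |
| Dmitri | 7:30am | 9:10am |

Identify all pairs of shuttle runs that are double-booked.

Amara & Sana, Dmitri & Sofia, Rohan & Yusuf

Sorted by start: Dmitri, Sofia, Tariq, Rohan, Yusuf, Amara, Sana.
Sofia starts before Dmitri ends → Dmitri and Sofia overlap.
Tariq starts after Dmitri ends — done with Dmitri.
Tariq starts after Sofia ends — done with Sofia.
Rohan starts after Tariq ends — done with Tariq.
Yusuf starts before Rohan ends → Rohan and Yusuf overlap.
Amara starts after Rohan ends — done with Rohan.
Amara starts after Yusuf ends — done with Yusuf.
Sana starts before Amara ends → Amara and Sana overlap.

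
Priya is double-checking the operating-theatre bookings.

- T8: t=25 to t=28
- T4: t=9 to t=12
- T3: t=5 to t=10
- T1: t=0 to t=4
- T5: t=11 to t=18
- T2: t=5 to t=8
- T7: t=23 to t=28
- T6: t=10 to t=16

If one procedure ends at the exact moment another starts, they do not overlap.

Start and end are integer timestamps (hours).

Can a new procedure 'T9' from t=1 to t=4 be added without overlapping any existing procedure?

No — it overlaps T1

T1: starts t=0 before T9 ends t=4, and ends t=4 after T9 starts t=1 → overlap.
T2: starts t=5 at or after T9 ends t=4 → clear.
T3: starts t=5 at or after T9 ends t=4 → clear.
T4: starts t=9 at or after T9 ends t=4 → clear.
T6: starts t=10 at or after T9 ends t=4 → clear.
T5: starts t=11 at or after T9 ends t=4 → clear.
T7: starts t=23 at or after T9 ends t=4 → clear.
T8: starts t=25 at or after T9 ends t=4 → clear.
T9 overlaps T1.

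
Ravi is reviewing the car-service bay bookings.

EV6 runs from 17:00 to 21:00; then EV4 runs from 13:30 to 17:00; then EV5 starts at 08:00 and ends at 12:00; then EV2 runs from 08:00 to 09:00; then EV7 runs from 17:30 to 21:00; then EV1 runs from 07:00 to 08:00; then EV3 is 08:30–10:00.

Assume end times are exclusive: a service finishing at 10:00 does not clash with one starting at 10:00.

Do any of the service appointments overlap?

Sorted by start: EV1, EV2, EV5, EV3, EV4, EV6, EV7.
EV2 starts exactly when EV1 ends (back-to-back, no overlap), so nothing later overlaps EV1 either.
EV5 starts before EV2 ends → EV2 and EV5 overlap.
That's a conflict, so the schedule is not conflict-free.

Yes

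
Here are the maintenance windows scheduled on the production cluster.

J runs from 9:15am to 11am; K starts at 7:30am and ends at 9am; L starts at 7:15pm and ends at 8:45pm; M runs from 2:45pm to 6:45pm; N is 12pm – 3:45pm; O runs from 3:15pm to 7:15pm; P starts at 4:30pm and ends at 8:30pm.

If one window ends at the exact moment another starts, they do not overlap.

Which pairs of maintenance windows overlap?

Sorted by start: K, J, N, M, O, P, L.
J starts after K ends, so K has no further overlaps.
N starts after J ends, so J has no further overlaps.
M starts before N ends → N and M overlap.
O starts before N ends → N and O overlap.
P starts after N ends, so N has no further overlaps.
O starts before M ends → M and O overlap.
P starts before M ends → M and P overlap.
L starts after M ends.
P starts before O ends → O and P overlap.
L starts exactly when O ends (back-to-back, no overlap).
L starts before P ends → P and L overlap.

L & P, M & N, M & O, M & P, N & O, O & P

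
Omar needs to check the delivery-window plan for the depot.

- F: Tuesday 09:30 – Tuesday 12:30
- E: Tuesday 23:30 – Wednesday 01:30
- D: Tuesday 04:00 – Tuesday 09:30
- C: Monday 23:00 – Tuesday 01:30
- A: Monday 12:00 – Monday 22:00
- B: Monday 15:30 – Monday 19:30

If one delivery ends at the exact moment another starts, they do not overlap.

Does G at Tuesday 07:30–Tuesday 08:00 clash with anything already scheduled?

Yes — it overlaps D

A: ends Monday 22:00 at or before G starts Tuesday 07:30 → clear.
B: ends Monday 19:30 at or before G starts Tuesday 07:30 → clear.
C: ends Tuesday 01:30 at or before G starts Tuesday 07:30 → clear.
D: starts Tuesday 04:00 before G ends Tuesday 08:00, and ends Tuesday 09:30 after G starts Tuesday 07:30 → overlap.
F: starts Tuesday 09:30 at or after G ends Tuesday 08:00 → clear.
E: starts Tuesday 23:30 at or after G ends Tuesday 08:00 → clear.
G overlaps D.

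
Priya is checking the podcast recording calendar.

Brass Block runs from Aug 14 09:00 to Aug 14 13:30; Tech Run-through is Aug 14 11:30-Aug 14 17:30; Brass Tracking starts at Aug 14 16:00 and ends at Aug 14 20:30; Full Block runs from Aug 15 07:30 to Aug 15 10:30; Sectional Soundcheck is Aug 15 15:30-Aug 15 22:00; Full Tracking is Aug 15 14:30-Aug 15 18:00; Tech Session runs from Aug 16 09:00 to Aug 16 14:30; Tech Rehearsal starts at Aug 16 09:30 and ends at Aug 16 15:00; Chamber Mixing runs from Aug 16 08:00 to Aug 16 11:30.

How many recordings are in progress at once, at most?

Sort all start/end points and keep a running count:
Aug 14 09:00 start Brass Block → 1
Aug 14 11:30 start Tech Run-through → 2
Aug 14 13:30 end Brass Block → 1
Aug 14 16:00 start Brass Tracking → 2
Aug 14 17:30 end Tech Run-through → 1
Aug 14 20:30 end Brass Tracking → 0
Aug 15 07:30 start Full Block → 1
Aug 15 10:30 end Full Block → 0
Aug 15 14:30 start Full Tracking → 1
Aug 15 15:30 start Sectional Soundcheck → 2
Aug 15 18:00 end Full Tracking → 1
Aug 15 22:00 end Sectional Soundcheck → 0
Aug 16 08:00 start Chamber Mixing → 1
Aug 16 09:00 start Tech Session → 2
Aug 16 09:30 start Tech Rehearsal → 3
Aug 16 11:30 end Chamber Mixing → 2
Aug 16 14:30 end Tech Session → 1
Aug 16 15:00 end Tech Rehearsal → 0
Peak is 3, at Aug 16 09:30 (Chamber Mixing, Tech Rehearsal, Tech Session).

3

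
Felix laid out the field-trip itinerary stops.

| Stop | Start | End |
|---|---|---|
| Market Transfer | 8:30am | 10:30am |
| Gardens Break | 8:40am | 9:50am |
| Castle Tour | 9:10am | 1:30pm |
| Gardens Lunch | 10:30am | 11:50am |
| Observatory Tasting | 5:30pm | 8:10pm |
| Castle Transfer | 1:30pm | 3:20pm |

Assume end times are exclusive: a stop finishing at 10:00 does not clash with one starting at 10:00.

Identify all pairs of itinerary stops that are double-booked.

Castle Tour & Gardens Break, Castle Tour & Gardens Lunch, Castle Tour & Market Transfer, Gardens Break & Market Transfer

Sorted by start: Market Transfer, Gardens Break, Castle Tour, Gardens Lunch, Castle Transfer, Observatory Tasting.
Gardens Break starts before Market Transfer ends → Market Transfer and Gardens Break overlap.
Castle Tour starts before Market Transfer ends → Market Transfer and Castle Tour overlap.
Gardens Lunch starts exactly when Market Transfer ends (back-to-back, no overlap), so nothing later overlaps Market Transfer either.
Castle Tour starts before Gardens Break ends → Gardens Break and Castle Tour overlap.
Gardens Lunch starts after Gardens Break ends, so nothing later overlaps Gardens Break either.
Gardens Lunch starts before Castle Tour ends → Castle Tour and Gardens Lunch overlap.
Castle Transfer starts exactly when Castle Tour ends (back-to-back, no overlap), so nothing later overlaps Castle Tour either.
Castle Transfer starts after Gardens Lunch ends, so nothing later overlaps Gardens Lunch either.
Observatory Tasting starts after Castle Transfer ends.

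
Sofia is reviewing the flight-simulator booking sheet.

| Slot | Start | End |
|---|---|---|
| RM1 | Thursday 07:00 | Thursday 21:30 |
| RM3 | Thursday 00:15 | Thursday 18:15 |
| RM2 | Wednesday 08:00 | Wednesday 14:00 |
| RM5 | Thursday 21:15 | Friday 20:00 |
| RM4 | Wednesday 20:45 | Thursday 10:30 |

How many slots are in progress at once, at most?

3

Walk through starts and ends in time order (an end at T is processed before a start at T):
Wednesday 08:00 start RM2 → 1
Wednesday 14:00 end RM2 → 0
Wednesday 20:45 start RM4 → 1
Thursday 00:15 start RM3 → 2
Thursday 07:00 start RM1 → 3
Thursday 10:30 end RM4 → 2
Thursday 18:15 end RM3 → 1
Thursday 21:15 start RM5 → 2
Thursday 21:30 end RM1 → 1
Friday 20:00 end RM5 → 0
Peak is 3, at Thursday 07:00 (RM1, RM3, RM4).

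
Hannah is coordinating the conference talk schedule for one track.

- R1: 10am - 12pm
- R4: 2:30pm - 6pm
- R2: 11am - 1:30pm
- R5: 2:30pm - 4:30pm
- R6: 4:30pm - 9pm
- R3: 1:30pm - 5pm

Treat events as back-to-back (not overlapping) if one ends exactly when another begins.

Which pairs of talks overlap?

R1 & R2, R3 & R4, R3 & R5, R3 & R6, R4 & R5, R4 & R6

Two intervals overlap when each starts before the other ends.
Sorted by start: R1, R2, R3, R4, R5, R6.
R2 starts before R1 ends → R1 and R2 overlap.
R3 starts after R1 ends; R1 is clear from here.
R3 starts exactly when R2 ends (back-to-back, no overlap); R2 is clear from here.
R4 starts before R3 ends → R3 and R4 overlap.
R5 starts before R3 ends → R3 and R5 overlap.
R6 starts before R3 ends → R3 and R6 overlap.
R5 starts before R4 ends → R4 and R5 overlap.
R6 starts before R4 ends → R4 and R6 overlap.
R6 starts exactly when R5 ends (back-to-back, no overlap).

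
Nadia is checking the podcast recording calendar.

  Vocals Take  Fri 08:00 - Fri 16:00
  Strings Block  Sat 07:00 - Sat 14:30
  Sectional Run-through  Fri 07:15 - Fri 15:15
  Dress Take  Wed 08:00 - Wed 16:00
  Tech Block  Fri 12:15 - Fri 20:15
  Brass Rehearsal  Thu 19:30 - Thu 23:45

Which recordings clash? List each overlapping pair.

Sectional Run-through & Tech Block, Sectional Run-through & Vocals Take, Tech Block & Vocals Take

Sorted by start: Dress Take, Brass Rehearsal, Sectional Run-through, Vocals Take, Tech Block, Strings Block.
Brass Rehearsal starts after Dress Take ends, so nothing later overlaps Dress Take either.
Sectional Run-through starts after Brass Rehearsal ends, so nothing later overlaps Brass Rehearsal either.
Vocals Take starts before Sectional Run-through ends → Sectional Run-through and Vocals Take overlap.
Tech Block starts before Sectional Run-through ends → Sectional Run-through and Tech Block overlap.
Strings Block starts after Sectional Run-through ends.
Tech Block starts before Vocals Take ends → Vocals Take and Tech Block overlap.
Strings Block starts after Vocals Take ends.
Strings Block starts after Tech Block ends.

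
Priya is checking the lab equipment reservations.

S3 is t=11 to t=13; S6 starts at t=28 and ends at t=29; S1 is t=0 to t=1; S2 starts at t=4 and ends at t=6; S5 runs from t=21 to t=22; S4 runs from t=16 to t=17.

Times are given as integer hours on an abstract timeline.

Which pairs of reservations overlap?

Two intervals overlap when each starts before the other ends.
Sorted by start: S1, S2, S3, S4, S5, S6.
S2 starts after S1 ends, so nothing later overlaps S1 either.
S3 starts after S2 ends, so nothing later overlaps S2 either.
S4 starts after S3 ends, so nothing later overlaps S3 either.
S5 starts after S4 ends, so nothing later overlaps S4 either.
S6 starts after S5 ends.

no conflicts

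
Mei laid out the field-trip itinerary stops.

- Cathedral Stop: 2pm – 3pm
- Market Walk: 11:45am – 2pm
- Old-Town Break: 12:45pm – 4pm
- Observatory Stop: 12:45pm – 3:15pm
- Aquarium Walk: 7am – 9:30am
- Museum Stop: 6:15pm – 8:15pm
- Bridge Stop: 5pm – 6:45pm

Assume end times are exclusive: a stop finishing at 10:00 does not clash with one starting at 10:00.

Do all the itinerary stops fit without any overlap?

Sorted by start: Aquarium Walk, Market Walk, Observatory Stop, Old-Town Break, Cathedral Stop, Bridge Stop, Museum Stop.
Market Walk starts after Aquarium Walk ends, so nothing later overlaps Aquarium Walk either.
Observatory Stop starts before Market Walk ends → Market Walk and Observatory Stop overlap.
That's a conflict, so the schedule is not conflict-free.

No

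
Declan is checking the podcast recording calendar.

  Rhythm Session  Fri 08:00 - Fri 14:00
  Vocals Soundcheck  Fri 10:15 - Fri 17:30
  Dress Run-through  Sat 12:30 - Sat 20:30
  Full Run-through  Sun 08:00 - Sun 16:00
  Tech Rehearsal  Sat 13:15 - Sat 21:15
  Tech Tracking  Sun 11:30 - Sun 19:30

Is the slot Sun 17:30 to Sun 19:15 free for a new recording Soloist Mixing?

No — it overlaps Tech Tracking

Rhythm Session: ends Fri 14:00 at or before Soloist Mixing starts Sun 17:30 → clear.
Vocals Soundcheck: ends Fri 17:30 at or before Soloist Mixing starts Sun 17:30 → clear.
Dress Run-through: ends Sat 20:30 at or before Soloist Mixing starts Sun 17:30 → clear.
Tech Rehearsal: ends Sat 21:15 at or before Soloist Mixing starts Sun 17:30 → clear.
Full Run-through: ends Sun 16:00 at or before Soloist Mixing starts Sun 17:30 → clear.
Tech Tracking: starts Sun 11:30 before Soloist Mixing ends Sun 19:15, and ends Sun 19:30 after Soloist Mixing starts Sun 17:30 → overlap.
Soloist Mixing overlaps Tech Tracking.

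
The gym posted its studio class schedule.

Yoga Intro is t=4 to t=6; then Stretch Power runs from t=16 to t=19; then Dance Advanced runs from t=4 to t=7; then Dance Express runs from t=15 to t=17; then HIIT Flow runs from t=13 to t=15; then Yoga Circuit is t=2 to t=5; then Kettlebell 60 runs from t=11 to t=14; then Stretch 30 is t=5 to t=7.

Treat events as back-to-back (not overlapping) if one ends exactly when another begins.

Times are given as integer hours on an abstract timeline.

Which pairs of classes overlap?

Sorted by start: Yoga Circuit, Yoga Intro, Dance Advanced, Stretch 30, Kettlebell 60, HIIT Flow, Dance Express, Stretch Power.
Yoga Intro starts before Yoga Circuit ends → Yoga Circuit and Yoga Intro overlap.
Dance Advanced starts before Yoga Circuit ends → Yoga Circuit and Dance Advanced overlap.
Stretch 30 starts exactly when Yoga Circuit ends (back-to-back, no overlap), so Yoga Circuit has no further overlaps.
Dance Advanced starts before Yoga Intro ends → Yoga Intro and Dance Advanced overlap.
Stretch 30 starts before Yoga Intro ends → Yoga Intro and Stretch 30 overlap.
Kettlebell 60 starts after Yoga Intro ends, so Yoga Intro has no further overlaps.
Stretch 30 starts before Dance Advanced ends → Dance Advanced and Stretch 30 overlap.
Kettlebell 60 starts after Dance Advanced ends, so Dance Advanced has no further overlaps.
Kettlebell 60 starts after Stretch 30 ends, so Stretch 30 has no further overlaps.
HIIT Flow starts before Kettlebell 60 ends → Kettlebell 60 and HIIT Flow overlap.
Dance Express starts after Kettlebell 60 ends, so Kettlebell 60 has no further overlaps.
Dance Express starts exactly when HIIT Flow ends (back-to-back, no overlap), so HIIT Flow has no further overlaps.
Stretch Power starts before Dance Express ends → Dance Express and Stretch Power overlap.

Dance Advanced & Stretch 30, Dance Advanced & Yoga Circuit, Dance Advanced & Yoga Intro, Dance Express & Stretch Power, HIIT Flow & Kettlebell 60, Stretch 30 & Yoga Intro, Yoga Circuit & Yoga Intro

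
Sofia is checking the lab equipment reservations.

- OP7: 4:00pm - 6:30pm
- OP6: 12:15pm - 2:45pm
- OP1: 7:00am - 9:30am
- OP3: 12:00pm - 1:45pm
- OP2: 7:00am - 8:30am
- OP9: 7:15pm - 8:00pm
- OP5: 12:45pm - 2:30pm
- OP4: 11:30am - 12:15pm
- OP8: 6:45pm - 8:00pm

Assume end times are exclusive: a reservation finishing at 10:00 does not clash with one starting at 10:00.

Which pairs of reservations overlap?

Sorted by start: OP1, OP2, OP4, OP3, OP6, OP5, OP7, OP8, OP9.
OP2 starts before OP1 ends → OP1 and OP2 overlap.
OP4 starts after OP1 ends, so OP1 has no further overlaps.
OP4 starts after OP2 ends, so OP2 has no further overlaps.
OP3 starts before OP4 ends → OP4 and OP3 overlap.
OP6 starts exactly when OP4 ends (back-to-back, no overlap), so OP4 has no further overlaps.
OP6 starts before OP3 ends → OP3 and OP6 overlap.
OP5 starts before OP3 ends → OP3 and OP5 overlap.
OP7 starts after OP3 ends, so OP3 has no further overlaps.
OP5 starts before OP6 ends → OP6 and OP5 overlap.
OP7 starts after OP6 ends, so OP6 has no further overlaps.
OP7 starts after OP5 ends, so OP5 has no further overlaps.
OP8 starts after OP7 ends, so OP7 has no further overlaps.
OP9 starts before OP8 ends → OP8 and OP9 overlap.

OP1 & OP2, OP3 & OP4, OP3 & OP5, OP3 & OP6, OP5 & OP6, OP8 & OP9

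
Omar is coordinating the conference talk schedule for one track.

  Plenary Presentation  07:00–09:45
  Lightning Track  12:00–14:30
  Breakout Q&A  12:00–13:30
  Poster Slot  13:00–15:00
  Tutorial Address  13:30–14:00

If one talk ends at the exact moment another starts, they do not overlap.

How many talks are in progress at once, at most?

3

Sweep the timeline, counting +1 at each start and −1 at each end (ends before starts at a tie):
07:00 start Plenary Presentation → 1
09:45 end Plenary Presentation → 0
12:00 start Breakout Q&A → 1
12:00 start Lightning Track → 2
13:00 start Poster Slot → 3
13:30 end Breakout Q&A → 2
13:30 start Tutorial Address → 3
14:00 end Tutorial Address → 2
14:30 end Lightning Track → 1
15:00 end Poster Slot → 0
Peak is 3, at 13:00 (Breakout Q&A, Lightning Track, Poster Slot).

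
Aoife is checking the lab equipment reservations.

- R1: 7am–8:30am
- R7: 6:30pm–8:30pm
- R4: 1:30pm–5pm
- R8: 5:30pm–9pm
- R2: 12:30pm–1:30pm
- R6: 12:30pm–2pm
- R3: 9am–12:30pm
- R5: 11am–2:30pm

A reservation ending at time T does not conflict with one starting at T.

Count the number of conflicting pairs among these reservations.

Sorted by start: R1, R3, R5, R2, R6, R4, R8, R7.
R3 starts after R1 ends, so nothing later overlaps R1 either.
R5 starts before R3 ends → R3 and R5 overlap.
R2 starts exactly when R3 ends (back-to-back, no overlap), so nothing later overlaps R3 either.
R2 starts before R5 ends → R5 and R2 overlap.
R6 starts before R5 ends → R5 and R6 overlap.
R4 starts before R5 ends → R5 and R4 overlap.
R8 starts after R5 ends, so nothing later overlaps R5 either.
R6 starts before R2 ends → R2 and R6 overlap.
R4 starts exactly when R2 ends (back-to-back, no overlap), so nothing later overlaps R2 either.
R4 starts before R6 ends → R6 and R4 overlap.
R8 starts after R6 ends, so nothing later overlaps R6 either.
R8 starts after R4 ends, so nothing later overlaps R4 either.
R7 starts before R8 ends → R8 and R7 overlap.
Overlapping pairs: R2 & R5, R2 & R6, R3 & R5, R4 & R5, R4 & R6, R5 & R6, R7 & R8 — 7 in total.

7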